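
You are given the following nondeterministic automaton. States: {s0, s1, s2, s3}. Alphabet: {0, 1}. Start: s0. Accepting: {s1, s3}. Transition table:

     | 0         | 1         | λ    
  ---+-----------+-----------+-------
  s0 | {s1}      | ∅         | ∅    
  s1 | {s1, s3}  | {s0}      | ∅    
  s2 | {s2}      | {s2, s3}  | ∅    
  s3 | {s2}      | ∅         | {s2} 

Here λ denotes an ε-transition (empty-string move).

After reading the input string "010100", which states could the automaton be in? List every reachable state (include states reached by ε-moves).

Start in {s0}.
Read '0': {s0} → {s1}.
Read '1': {s1} → {s0}.
Read '0': {s0} → {s1}.
Read '1': {s1} → {s0}.
Read '0': {s0} → {s1}.
Read '0': {s1} → {s1, s2, s3}.

{s1, s2, s3}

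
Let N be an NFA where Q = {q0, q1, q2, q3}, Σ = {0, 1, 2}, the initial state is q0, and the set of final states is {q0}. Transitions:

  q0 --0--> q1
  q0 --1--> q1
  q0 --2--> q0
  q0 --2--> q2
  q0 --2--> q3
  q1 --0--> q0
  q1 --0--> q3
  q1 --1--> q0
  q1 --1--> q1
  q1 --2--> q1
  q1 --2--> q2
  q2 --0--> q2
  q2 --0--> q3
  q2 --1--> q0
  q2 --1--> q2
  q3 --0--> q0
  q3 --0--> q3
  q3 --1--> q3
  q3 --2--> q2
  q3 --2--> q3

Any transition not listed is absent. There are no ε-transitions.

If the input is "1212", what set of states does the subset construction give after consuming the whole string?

{q0, q1, q2, q3}

Start in {q0}.
Read '1': q0→{q1}; now {q1}.
Read '2': q1→{q1, q2}; now {q1, q2}.
Read '1': q1→{q0, q1}, q2→{q0, q2}; now {q0, q1, q2}.
Read '2': q0→{q0, q2, q3}, q1→{q1, q2}, q2→∅; now {q0, q1, q2, q3}.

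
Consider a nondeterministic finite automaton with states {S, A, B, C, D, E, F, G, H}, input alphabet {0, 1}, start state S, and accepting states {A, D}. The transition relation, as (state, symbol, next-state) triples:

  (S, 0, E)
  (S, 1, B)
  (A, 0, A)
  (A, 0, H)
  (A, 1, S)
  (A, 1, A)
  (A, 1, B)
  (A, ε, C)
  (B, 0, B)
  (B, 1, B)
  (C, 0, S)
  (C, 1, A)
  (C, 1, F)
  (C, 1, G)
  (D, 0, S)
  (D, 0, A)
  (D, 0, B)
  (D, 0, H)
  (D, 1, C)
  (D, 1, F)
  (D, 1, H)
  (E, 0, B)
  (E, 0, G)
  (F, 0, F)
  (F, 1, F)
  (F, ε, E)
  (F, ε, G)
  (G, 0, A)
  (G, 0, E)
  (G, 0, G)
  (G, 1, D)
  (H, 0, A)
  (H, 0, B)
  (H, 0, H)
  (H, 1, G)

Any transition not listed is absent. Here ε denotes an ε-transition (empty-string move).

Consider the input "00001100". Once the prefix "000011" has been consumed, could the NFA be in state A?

Start in {S}.
Read '0': S→{E}; now {E}.
Read '0': E→{B, G}; now {B, G}.
Read '0': B→{B}, G→{A, E, G}; union {A, B, E, G}; ε-closure = {A, B, C, E, G}.
Read '0': A→{A, H}, B→{B}, C→{S}, E→{B, G}, G→{A, E, G}; union {S, A, B, E, G, H}; ε-closure = {S, A, B, C, E, G, H}.
Read '1': S→{B}, A→{S, A, B}, B→{B}, C→{A, F, G}, E→∅, G→{D}, H→{G}; union {S, A, B, D, F, G}; ε-closure = {S, A, B, C, D, E, F, G}.
Read '1': S→{B}, A→{S, A, B}, B→{B}, C→{A, F, G}, D→{C, F, H}, E→∅, F→{F}, G→{D}; union {S, A, B, C, D, F, G, H}; ε-closure = {S, A, B, C, D, E, F, G, H}.
State A is in {S, A, B, C, D, E, F, G, H}.

Yes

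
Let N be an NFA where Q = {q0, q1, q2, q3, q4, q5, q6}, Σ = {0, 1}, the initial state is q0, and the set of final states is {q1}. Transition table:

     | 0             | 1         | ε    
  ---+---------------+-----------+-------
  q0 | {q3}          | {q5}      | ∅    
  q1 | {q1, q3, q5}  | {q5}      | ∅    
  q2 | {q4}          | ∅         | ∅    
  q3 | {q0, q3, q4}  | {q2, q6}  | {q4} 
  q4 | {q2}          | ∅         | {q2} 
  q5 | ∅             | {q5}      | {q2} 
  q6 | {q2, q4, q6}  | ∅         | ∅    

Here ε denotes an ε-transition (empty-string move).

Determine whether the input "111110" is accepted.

Start in {q0}.
Read '1': {q0} → {q2, q5}.
Read '1': {q2, q5} → {q2, q5}.
Read '1': {q2, q5} → {q2, q5}.
Read '1': {q2, q5} → {q2, q5}.
Read '1': {q2, q5} → {q2, q5}.
Read '0': {q2, q5} → {q2, q4}.
The final set {q2, q4} contains no accepting state.

No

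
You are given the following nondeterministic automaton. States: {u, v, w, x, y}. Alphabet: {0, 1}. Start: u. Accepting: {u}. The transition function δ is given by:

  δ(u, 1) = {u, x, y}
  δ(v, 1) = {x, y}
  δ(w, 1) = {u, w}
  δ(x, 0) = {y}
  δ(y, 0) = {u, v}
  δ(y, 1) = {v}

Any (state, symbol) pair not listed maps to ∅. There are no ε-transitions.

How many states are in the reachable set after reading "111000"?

Start in {u}.
Read '1': {u} → {u, x, y}.
Read '1': {u, x, y} → {u, v, x, y}.
Read '1': {u, v, x, y} → {u, v, x, y}.
Read '0': {u, v, x, y} → {u, v, y}.
Read '0': {u, v, y} → {u, v}.
Read '0': {u, v} → ∅.
That set has 0 states.

0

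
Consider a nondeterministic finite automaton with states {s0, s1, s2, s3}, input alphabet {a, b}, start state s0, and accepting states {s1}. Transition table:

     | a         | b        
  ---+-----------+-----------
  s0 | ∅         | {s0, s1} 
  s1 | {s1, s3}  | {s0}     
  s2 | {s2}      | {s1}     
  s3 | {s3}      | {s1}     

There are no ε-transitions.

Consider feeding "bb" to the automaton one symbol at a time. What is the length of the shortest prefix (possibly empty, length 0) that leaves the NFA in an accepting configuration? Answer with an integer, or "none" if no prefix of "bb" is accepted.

1

Start in {s0}.
Read 'b': s0→{s0, s1}; now {s0, s1}.
None of the earlier sets intersect F, but {s0, s1} does.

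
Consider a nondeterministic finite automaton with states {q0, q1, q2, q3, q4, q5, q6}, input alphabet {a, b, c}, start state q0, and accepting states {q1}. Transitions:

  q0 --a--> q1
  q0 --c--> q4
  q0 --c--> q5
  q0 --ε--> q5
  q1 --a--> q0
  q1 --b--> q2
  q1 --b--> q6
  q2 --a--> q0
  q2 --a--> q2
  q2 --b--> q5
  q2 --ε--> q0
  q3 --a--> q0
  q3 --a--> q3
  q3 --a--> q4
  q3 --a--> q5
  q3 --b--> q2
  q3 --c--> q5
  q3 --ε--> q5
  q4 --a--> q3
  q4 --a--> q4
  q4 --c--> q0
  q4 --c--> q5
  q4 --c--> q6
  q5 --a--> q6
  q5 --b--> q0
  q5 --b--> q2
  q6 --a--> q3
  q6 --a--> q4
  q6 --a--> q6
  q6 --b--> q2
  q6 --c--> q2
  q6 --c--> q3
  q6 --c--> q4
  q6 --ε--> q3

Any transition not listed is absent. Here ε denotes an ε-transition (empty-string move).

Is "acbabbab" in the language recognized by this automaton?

No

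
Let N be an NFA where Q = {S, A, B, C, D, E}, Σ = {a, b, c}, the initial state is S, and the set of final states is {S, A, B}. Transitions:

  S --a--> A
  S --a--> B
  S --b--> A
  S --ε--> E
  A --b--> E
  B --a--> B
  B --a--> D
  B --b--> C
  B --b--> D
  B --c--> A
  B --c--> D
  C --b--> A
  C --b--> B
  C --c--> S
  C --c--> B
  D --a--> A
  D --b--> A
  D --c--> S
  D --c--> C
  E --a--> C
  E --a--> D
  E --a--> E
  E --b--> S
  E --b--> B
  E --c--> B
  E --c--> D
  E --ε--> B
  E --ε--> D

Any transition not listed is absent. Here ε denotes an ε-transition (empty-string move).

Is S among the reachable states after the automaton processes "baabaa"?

Start: ε-closure({S}) = {S, B, D, E}.
Read 'b': {S, B, D, E} → {S, A, B, C, D, E}.
Read 'a': {S, A, B, C, D, E} → {A, B, C, D, E}.
Read 'a': {A, B, C, D, E} → {A, B, C, D, E}.
Read 'b': {A, B, C, D, E} → {S, A, B, C, D, E}.
Read 'a': {S, A, B, C, D, E} → {A, B, C, D, E}.
Read 'a': {A, B, C, D, E} → {A, B, C, D, E}.
State S is not in {A, B, C, D, E}.

No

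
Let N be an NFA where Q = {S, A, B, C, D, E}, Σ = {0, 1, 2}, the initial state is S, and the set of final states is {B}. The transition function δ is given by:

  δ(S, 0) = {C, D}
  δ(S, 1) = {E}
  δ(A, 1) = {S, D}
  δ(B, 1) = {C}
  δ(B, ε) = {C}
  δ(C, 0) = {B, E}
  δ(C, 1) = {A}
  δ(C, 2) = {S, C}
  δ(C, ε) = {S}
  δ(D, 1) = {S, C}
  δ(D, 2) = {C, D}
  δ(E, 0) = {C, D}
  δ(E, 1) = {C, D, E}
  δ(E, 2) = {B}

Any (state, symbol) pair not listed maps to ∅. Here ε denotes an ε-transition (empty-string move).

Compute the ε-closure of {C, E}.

{S, C, E}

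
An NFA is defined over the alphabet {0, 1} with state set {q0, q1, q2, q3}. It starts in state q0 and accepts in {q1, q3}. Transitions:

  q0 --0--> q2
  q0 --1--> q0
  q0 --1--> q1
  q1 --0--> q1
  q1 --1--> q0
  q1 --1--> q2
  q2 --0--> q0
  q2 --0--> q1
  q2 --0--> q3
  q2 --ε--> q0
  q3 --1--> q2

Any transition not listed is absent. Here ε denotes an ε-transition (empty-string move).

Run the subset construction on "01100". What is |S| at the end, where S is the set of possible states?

4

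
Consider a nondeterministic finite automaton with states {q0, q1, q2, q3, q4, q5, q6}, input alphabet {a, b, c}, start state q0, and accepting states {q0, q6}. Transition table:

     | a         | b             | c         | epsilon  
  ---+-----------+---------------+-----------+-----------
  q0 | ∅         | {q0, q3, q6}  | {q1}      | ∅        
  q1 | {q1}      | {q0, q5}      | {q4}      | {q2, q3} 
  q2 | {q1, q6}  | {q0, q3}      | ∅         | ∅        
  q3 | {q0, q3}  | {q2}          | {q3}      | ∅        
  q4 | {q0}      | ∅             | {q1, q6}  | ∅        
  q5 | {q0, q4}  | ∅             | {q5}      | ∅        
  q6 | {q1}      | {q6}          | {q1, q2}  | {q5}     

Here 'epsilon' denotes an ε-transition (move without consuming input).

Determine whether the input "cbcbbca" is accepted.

Start in {q0}.
Read 'c': q0→{q1}; union {q1}; ε-closure = {q1, q2, q3}.
Read 'b': q1→{q0, q5}, q2→{q0, q3}, q3→{q2}; now {q0, q2, q3, q5}.
Read 'c': q0→{q1}, q2→∅, q3→{q3}, q5→{q5}; union {q1, q3, q5}; ε-closure = {q1, q2, q3, q5}.
Read 'b': q1→{q0, q5}, q2→{q0, q3}, q3→{q2}, q5→∅; now {q0, q2, q3, q5}.
Read 'b': q0→{q0, q3, q6}, q2→{q0, q3}, q3→{q2}, q5→∅; union {q0, q2, q3, q6}; ε-closure = {q0, q2, q3, q5, q6}.
Read 'c': q0→{q1}, q2→∅, q3→{q3}, q5→{q5}, q6→{q1, q2}; now {q1, q2, q3, q5}.
Read 'a': q1→{q1}, q2→{q1, q6}, q3→{q0, q3}, q5→{q0, q4}; union {q0, q1, q3, q4, q6}; ε-closure = {q0, q1, q2, q3, q4, q5, q6}.
The final set {q0, q1, q2, q3, q4, q5, q6} contains the accepting states q0, q6.

Yes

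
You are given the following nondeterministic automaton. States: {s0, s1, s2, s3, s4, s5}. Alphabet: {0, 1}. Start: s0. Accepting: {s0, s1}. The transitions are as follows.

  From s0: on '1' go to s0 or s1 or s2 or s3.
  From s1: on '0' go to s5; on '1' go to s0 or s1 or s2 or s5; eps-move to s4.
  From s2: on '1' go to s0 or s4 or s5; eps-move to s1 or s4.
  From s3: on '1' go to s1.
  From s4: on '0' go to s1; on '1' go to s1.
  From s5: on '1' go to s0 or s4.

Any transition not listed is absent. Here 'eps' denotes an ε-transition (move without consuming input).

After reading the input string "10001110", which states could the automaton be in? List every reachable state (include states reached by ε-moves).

{s1, s4, s5}

Start in {s0}.
Read '1': s0→{s0, s1, s2, s3}; union {s0, s1, s2, s3}; ε-closure = {s0, s1, s2, s3, s4}.
Read '0': s0→∅, s1→{s5}, s2→∅, s3→∅, s4→{s1}; union {s1, s5}; ε-closure = {s1, s4, s5}.
Read '0': s1→{s5}, s4→{s1}, s5→∅; union {s1, s5}; ε-closure = {s1, s4, s5}.
Read '0': s1→{s5}, s4→{s1}, s5→∅; union {s1, s5}; ε-closure = {s1, s4, s5}.
Read '1': s1→{s0, s1, s2, s5}, s4→{s1}, s5→{s0, s4}; now {s0, s1, s2, s4, s5}.
Read '1': s0→{s0, s1, s2, s3}, s1→{s0, s1, s2, s5}, s2→{s0, s4, s5}, s4→{s1}, s5→{s0, s4}; now {s0, s1, s2, s3, s4, s5}.
Read '1': s0→{s0, s1, s2, s3}, s1→{s0, s1, s2, s5}, s2→{s0, s4, s5}, s3→{s1}, s4→{s1}, s5→{s0, s4}; now {s0, s1, s2, s3, s4, s5}.
Read '0': s0→∅, s1→{s5}, s2→∅, s3→∅, s4→{s1}, s5→∅; union {s1, s5}; ε-closure = {s1, s4, s5}.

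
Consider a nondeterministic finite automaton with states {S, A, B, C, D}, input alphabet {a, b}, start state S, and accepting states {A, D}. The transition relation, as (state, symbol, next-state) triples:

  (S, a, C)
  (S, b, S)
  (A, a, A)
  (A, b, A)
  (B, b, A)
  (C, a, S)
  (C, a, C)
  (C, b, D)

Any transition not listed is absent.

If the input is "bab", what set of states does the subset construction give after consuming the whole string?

{D}

Start in {S}.
Read 'b': S→{S}; now {S}.
Read 'a': S→{C}; now {C}.
Read 'b': C→{D}; now {D}.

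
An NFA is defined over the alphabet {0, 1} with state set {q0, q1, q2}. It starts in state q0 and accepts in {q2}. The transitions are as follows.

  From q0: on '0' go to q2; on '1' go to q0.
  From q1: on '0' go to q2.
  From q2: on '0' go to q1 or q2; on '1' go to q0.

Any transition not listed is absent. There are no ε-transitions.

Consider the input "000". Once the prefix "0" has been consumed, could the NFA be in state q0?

Start in {q0}.
Read '0': q0→{q2}; now {q2}.
State q0 is not in {q2}.

No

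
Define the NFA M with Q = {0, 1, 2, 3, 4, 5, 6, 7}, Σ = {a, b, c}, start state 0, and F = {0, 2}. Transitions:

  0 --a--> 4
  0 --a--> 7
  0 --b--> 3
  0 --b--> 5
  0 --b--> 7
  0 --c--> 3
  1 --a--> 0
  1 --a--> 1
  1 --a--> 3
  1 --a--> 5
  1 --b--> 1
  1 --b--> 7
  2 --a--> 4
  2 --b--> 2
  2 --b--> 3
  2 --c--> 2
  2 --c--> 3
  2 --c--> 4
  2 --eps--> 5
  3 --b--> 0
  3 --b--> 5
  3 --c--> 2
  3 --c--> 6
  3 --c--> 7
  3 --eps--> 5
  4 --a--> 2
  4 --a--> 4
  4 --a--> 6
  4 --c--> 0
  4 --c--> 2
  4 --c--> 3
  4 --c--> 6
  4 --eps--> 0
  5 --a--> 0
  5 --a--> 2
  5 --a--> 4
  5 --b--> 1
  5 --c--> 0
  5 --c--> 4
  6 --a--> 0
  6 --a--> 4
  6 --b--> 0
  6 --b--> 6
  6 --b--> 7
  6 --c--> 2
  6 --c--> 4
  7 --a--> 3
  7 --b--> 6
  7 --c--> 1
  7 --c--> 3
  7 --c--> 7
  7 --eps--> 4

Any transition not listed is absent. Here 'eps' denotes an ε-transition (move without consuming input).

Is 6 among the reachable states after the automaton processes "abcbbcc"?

Start in {0}.
Read 'a': {0} → {0, 4, 7}.
Read 'b': {0, 4, 7} → {0, 3, 4, 5, 6, 7}.
Read 'c': {0, 3, 4, 5, 6, 7} → {0, 1, 2, 3, 4, 5, 6, 7}.
Read 'b': {0, 1, 2, 3, 4, 5, 6, 7} → {0, 1, 2, 3, 4, 5, 6, 7}.
Read 'b': {0, 1, 2, 3, 4, 5, 6, 7} → {0, 1, 2, 3, 4, 5, 6, 7}.
Read 'c': {0, 1, 2, 3, 4, 5, 6, 7} → {0, 1, 2, 3, 4, 5, 6, 7}.
Read 'c': {0, 1, 2, 3, 4, 5, 6, 7} → {0, 1, 2, 3, 4, 5, 6, 7}.
State 6 is in {0, 1, 2, 3, 4, 5, 6, 7}.

Yes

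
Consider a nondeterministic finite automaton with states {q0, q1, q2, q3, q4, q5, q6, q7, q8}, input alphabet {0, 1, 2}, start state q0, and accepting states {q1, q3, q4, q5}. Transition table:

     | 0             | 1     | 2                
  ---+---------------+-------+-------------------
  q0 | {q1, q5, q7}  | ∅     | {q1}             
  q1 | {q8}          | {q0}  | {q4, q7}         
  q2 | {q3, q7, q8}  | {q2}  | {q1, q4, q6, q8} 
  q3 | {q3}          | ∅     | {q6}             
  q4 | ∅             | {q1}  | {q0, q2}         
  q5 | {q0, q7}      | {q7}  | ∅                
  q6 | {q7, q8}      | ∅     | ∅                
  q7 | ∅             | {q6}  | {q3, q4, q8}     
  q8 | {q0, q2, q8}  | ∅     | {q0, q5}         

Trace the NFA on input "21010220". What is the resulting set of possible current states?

{q0, q1, q2, q3, q5, q7, q8}

Start in {q0}.
Read '2': q0→{q1}; now {q1}.
Read '1': q1→{q0}; now {q0}.
Read '0': q0→{q1, q5, q7}; now {q1, q5, q7}.
Read '1': q1→{q0}, q5→{q7}, q7→{q6}; now {q0, q6, q7}.
Read '0': q0→{q1, q5, q7}, q6→{q7, q8}, q7→∅; now {q1, q5, q7, q8}.
Read '2': q1→{q4, q7}, q5→∅, q7→{q3, q4, q8}, q8→{q0, q5}; now {q0, q3, q4, q5, q7, q8}.
Read '2': q0→{q1}, q3→{q6}, q4→{q0, q2}, q5→∅, q7→{q3, q4, q8}, q8→{q0, q5}; now {q0, q1, q2, q3, q4, q5, q6, q8}.
Read '0': q0→{q1, q5, q7}, q1→{q8}, q2→{q3, q7, q8}, q3→{q3}, q4→∅, q5→{q0, q7}, q6→{q7, q8}, q8→{q0, q2, q8}; now {q0, q1, q2, q3, q5, q7, q8}.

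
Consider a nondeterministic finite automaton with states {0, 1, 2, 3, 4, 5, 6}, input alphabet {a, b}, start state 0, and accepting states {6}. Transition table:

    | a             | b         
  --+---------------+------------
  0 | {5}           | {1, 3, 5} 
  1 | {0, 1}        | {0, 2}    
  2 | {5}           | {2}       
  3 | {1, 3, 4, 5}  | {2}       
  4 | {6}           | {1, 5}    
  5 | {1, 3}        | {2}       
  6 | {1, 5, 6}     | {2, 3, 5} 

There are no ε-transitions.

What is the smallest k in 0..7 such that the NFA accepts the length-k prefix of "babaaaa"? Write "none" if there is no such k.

5

Start in {0}.
Read 'b': {0} → {1, 3, 5}.
Read 'a': {1, 3, 5} → {0, 1, 3, 4, 5}.
Read 'b': {0, 1, 3, 4, 5} → {0, 1, 2, 3, 5}.
Read 'a': {0, 1, 2, 3, 5} → {0, 1, 3, 4, 5}.
Read 'a': {0, 1, 3, 4, 5} → {0, 1, 3, 4, 5, 6}.
None of the earlier sets intersect F, but {0, 1, 3, 4, 5, 6} does.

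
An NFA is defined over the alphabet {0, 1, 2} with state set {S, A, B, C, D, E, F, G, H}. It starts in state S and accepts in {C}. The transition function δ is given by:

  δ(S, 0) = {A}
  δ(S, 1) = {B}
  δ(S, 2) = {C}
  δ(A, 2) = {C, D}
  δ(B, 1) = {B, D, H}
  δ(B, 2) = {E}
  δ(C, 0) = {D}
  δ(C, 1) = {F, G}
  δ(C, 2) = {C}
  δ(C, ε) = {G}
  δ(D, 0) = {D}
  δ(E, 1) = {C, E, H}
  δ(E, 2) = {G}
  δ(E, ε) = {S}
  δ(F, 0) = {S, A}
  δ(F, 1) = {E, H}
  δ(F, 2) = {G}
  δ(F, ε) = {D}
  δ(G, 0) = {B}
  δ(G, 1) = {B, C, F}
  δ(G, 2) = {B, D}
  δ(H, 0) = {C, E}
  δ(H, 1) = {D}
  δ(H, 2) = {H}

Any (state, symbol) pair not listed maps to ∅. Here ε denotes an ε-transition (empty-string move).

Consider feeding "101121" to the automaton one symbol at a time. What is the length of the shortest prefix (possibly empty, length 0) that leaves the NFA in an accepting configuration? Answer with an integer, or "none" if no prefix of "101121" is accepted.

none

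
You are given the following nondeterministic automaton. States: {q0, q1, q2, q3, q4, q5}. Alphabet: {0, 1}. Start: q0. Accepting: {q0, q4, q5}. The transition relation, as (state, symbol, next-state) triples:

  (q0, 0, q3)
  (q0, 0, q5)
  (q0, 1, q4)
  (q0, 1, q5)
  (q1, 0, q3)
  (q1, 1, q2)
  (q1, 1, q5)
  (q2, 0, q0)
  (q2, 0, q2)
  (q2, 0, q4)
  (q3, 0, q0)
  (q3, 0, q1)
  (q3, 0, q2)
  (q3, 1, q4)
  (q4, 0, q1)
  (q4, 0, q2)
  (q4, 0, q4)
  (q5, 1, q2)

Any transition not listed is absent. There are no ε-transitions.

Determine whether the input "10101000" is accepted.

Start in {q0}.
Read '1': q0→{q4, q5}; now {q4, q5}.
Read '0': q4→{q1, q2, q4}, q5→∅; now {q1, q2, q4}.
Read '1': q1→{q2, q5}, q2→∅, q4→∅; now {q2, q5}.
Read '0': q2→{q0, q2, q4}, q5→∅; now {q0, q2, q4}.
Read '1': q0→{q4, q5}, q2→∅, q4→∅; now {q4, q5}.
Read '0': q4→{q1, q2, q4}, q5→∅; now {q1, q2, q4}.
Read '0': q1→{q3}, q2→{q0, q2, q4}, q4→{q1, q2, q4}; now {q0, q1, q2, q3, q4}.
Read '0': q0→{q3, q5}, q1→{q3}, q2→{q0, q2, q4}, q3→{q0, q1, q2}, q4→{q1, q2, q4}; now {q0, q1, q2, q3, q4, q5}.
The final set {q0, q1, q2, q3, q4, q5} contains the accepting states q0, q4, q5.

Yes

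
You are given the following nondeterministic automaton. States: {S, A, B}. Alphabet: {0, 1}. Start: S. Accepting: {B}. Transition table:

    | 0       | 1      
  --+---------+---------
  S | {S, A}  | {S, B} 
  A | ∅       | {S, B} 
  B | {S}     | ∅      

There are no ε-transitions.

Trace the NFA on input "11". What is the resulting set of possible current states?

Start in {S}.
Read '1': S→{S, B}; now {S, B}.
Read '1': S→{S, B}, B→∅; now {S, B}.

{S, B}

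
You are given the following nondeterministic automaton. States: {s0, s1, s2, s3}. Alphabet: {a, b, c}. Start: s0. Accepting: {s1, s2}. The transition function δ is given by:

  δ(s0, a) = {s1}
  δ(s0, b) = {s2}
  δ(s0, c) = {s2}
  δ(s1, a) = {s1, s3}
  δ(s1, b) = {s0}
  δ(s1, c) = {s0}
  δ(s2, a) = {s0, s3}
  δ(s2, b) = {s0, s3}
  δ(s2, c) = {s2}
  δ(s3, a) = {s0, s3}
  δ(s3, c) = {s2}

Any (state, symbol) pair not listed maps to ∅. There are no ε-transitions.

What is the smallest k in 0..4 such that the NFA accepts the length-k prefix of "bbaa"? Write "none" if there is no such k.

Start in {s0}.
Read 'b': s0→{s2}; now {s2}.
None of the earlier sets intersect F, but {s2} does.

1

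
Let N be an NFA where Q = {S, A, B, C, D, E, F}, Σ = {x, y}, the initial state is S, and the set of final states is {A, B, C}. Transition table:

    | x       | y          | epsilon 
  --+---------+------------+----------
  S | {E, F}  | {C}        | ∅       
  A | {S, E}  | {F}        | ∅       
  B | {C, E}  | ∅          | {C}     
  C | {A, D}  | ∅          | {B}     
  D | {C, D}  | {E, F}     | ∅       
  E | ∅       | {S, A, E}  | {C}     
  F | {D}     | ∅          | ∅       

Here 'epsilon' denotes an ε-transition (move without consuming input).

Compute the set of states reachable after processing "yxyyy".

Start in {S}.
Read 'y': S→{C}; union {C}; ε-closure = {B, C}.
Read 'x': B→{C, E}, C→{A, D}; union {A, C, D, E}; ε-closure = {A, B, C, D, E}.
Read 'y': A→{F}, B→∅, C→∅, D→{E, F}, E→{S, A, E}; union {S, A, E, F}; ε-closure = {S, A, B, C, E, F}.
Read 'y': S→{C}, A→{F}, B→∅, C→∅, E→{S, A, E}, F→∅; union {S, A, C, E, F}; ε-closure = {S, A, B, C, E, F}.
Read 'y': S→{C}, A→{F}, B→∅, C→∅, E→{S, A, E}, F→∅; union {S, A, C, E, F}; ε-closure = {S, A, B, C, E, F}.

{S, A, B, C, E, F}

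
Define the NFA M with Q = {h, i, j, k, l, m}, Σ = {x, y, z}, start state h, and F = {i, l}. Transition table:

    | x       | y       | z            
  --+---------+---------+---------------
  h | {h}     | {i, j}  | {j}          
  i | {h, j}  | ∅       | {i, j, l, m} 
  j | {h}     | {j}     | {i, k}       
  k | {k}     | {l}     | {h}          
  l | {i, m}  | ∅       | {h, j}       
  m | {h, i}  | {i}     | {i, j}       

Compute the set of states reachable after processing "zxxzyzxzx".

Start in {h}.
Read 'z': h→{j}; now {j}.
Read 'x': j→{h}; now {h}.
Read 'x': h→{h}; now {h}.
Read 'z': h→{j}; now {j}.
Read 'y': j→{j}; now {j}.
Read 'z': j→{i, k}; now {i, k}.
Read 'x': i→{h, j}, k→{k}; now {h, j, k}.
Read 'z': h→{j}, j→{i, k}, k→{h}; now {h, i, j, k}.
Read 'x': h→{h}, i→{h, j}, j→{h}, k→{k}; now {h, j, k}.

{h, j, k}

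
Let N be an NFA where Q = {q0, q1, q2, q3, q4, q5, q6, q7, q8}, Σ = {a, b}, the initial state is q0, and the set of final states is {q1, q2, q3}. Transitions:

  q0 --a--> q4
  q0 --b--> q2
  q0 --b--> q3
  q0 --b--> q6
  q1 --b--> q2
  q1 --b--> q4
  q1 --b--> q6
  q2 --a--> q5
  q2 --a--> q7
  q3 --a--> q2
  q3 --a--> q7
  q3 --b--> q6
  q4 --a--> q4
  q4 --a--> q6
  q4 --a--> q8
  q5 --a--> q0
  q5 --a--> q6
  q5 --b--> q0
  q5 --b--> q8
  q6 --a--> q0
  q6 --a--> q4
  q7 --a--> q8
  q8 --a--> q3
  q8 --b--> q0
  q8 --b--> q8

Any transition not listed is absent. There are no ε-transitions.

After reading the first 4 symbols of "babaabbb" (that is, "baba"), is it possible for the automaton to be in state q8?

No

Start in {q0}.
Read 'b': q0→{q2, q3, q6}; now {q2, q3, q6}.
Read 'a': q2→{q5, q7}, q3→{q2, q7}, q6→{q0, q4}; now {q0, q2, q4, q5, q7}.
Read 'b': q0→{q2, q3, q6}, q2→∅, q4→∅, q5→{q0, q8}, q7→∅; now {q0, q2, q3, q6, q8}.
Read 'a': q0→{q4}, q2→{q5, q7}, q3→{q2, q7}, q6→{q0, q4}, q8→{q3}; now {q0, q2, q3, q4, q5, q7}.
State q8 is not in {q0, q2, q3, q4, q5, q7}.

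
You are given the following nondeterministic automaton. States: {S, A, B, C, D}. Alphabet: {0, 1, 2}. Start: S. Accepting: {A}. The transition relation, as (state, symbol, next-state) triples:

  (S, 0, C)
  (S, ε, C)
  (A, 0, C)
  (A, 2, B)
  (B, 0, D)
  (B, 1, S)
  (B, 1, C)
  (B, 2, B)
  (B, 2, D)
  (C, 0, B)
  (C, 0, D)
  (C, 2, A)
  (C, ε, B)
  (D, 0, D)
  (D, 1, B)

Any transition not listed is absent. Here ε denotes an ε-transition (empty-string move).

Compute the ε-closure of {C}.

Begin with {C}.
ε-move C → B; add B.

{B, C}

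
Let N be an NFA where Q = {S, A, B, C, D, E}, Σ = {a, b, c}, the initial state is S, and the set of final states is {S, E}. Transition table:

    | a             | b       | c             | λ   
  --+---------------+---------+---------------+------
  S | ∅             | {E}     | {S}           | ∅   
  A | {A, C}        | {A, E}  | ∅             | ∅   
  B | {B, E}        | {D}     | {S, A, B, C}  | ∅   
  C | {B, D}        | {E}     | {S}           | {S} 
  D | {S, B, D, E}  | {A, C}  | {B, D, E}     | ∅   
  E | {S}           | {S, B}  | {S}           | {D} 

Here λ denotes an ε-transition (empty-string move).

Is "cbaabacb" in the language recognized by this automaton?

Yes

Start in {S}.
Read 'c': {S} → {S}.
Read 'b': {S} → {D, E}.
Read 'a': {D, E} → {S, B, D, E}.
Read 'a': {S, B, D, E} → {S, B, D, E}.
Read 'b': {S, B, D, E} → {S, A, B, C, D, E}.
Read 'a': {S, A, B, C, D, E} → {S, A, B, C, D, E}.
Read 'c': {S, A, B, C, D, E} → {S, A, B, C, D, E}.
Read 'b': {S, A, B, C, D, E} → {S, A, B, C, D, E}.
The final set {S, A, B, C, D, E} contains the accepting states S, E.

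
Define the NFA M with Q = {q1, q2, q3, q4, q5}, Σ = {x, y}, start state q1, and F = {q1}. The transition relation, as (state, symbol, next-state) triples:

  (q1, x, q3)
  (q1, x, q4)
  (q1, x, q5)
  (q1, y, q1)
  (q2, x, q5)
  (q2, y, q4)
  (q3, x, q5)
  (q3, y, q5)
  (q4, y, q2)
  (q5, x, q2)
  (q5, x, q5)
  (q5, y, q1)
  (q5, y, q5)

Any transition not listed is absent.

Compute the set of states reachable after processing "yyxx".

{q2, q5}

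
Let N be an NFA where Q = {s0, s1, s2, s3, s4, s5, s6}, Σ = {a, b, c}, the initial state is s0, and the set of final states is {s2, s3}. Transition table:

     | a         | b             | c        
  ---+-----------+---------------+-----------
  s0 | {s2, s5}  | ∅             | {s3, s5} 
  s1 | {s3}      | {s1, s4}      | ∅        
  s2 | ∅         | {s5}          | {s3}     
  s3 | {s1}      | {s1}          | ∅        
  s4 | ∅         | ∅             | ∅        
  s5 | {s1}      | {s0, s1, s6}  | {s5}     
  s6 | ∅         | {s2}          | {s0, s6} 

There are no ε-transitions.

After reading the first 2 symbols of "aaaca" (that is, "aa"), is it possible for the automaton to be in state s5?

Start in {s0}.
Read 'a': s0→{s2, s5}; now {s2, s5}.
Read 'a': s2→∅, s5→{s1}; now {s1}.
State s5 is not in {s1}.

No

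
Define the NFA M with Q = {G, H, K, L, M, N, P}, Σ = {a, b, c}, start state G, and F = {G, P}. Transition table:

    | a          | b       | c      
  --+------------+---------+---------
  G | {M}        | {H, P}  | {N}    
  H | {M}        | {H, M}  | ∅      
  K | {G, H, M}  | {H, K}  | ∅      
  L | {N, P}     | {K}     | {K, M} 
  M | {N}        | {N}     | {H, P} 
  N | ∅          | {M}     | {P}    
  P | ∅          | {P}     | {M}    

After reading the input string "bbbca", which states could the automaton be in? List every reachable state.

{M, N}

Start in {G}.
Read 'b': G→{H, P}; now {H, P}.
Read 'b': H→{H, M}, P→{P}; now {H, M, P}.
Read 'b': H→{H, M}, M→{N}, P→{P}; now {H, M, N, P}.
Read 'c': H→∅, M→{H, P}, N→{P}, P→{M}; now {H, M, P}.
Read 'a': H→{M}, M→{N}, P→∅; now {M, N}.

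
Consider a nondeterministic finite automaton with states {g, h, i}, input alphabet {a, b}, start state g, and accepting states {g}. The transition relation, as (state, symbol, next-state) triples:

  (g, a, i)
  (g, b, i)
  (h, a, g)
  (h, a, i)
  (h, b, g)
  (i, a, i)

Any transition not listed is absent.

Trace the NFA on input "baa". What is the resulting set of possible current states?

Start in {g}.
Read 'b': g→{i}; now {i}.
Read 'a': i→{i}; now {i}.
Read 'a': i→{i}; now {i}.

{i}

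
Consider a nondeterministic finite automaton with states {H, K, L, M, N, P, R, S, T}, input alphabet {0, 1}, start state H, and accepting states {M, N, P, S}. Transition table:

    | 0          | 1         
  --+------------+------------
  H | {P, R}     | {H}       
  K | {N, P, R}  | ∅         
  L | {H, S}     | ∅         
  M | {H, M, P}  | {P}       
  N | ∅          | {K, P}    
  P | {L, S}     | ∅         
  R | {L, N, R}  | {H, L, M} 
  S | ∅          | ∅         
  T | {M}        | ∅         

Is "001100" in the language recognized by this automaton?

Start in {H}.
Read '0': H→{P, R}; now {P, R}.
Read '0': P→{L, S}, R→{L, N, R}; now {L, N, R, S}.
Read '1': L→∅, N→{K, P}, R→{H, L, M}, S→∅; now {H, K, L, M, P}.
Read '1': H→{H}, K→∅, L→∅, M→{P}, P→∅; now {H, P}.
Read '0': H→{P, R}, P→{L, S}; now {L, P, R, S}.
Read '0': L→{H, S}, P→{L, S}, R→{L, N, R}, S→∅; now {H, L, N, R, S}.
The final set {H, L, N, R, S} contains the accepting states N, S.

Yes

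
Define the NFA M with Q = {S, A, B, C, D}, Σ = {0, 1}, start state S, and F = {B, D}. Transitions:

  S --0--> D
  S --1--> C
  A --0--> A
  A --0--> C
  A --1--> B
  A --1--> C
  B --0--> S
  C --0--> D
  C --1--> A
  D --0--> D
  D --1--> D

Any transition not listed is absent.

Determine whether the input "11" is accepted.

Start in {S}.
Read '1': S→{C}; now {C}.
Read '1': C→{A}; now {A}.
The final set {A} contains no accepting state.

No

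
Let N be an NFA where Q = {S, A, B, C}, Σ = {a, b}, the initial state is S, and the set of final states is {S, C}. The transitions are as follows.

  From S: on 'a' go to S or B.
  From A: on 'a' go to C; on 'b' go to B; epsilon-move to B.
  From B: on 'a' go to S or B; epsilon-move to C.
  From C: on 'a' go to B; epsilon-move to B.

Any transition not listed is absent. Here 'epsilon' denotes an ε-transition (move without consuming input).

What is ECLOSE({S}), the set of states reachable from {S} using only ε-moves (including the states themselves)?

{S}

Begin with {S}.
No ε-moves leave this set, so the closure equals the set itself.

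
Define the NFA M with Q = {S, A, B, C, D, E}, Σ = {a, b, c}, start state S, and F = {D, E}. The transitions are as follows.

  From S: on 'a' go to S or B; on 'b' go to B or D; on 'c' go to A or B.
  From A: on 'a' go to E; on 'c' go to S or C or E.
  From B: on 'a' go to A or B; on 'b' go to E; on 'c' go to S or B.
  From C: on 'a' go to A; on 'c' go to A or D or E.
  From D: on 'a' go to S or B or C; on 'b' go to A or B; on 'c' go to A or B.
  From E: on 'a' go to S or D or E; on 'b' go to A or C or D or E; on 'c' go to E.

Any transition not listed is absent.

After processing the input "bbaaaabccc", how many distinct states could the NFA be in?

Start in {S}.
Read 'b': S→{B, D}; now {B, D}.
Read 'b': B→{E}, D→{A, B}; now {A, B, E}.
Read 'a': A→{E}, B→{A, B}, E→{S, D, E}; now {S, A, B, D, E}.
Read 'a': S→{S, B}, A→{E}, B→{A, B}, D→{S, B, C}, E→{S, D, E}; now {S, A, B, C, D, E}.
Read 'a': S→{S, B}, A→{E}, B→{A, B}, C→{A}, D→{S, B, C}, E→{S, D, E}; now {S, A, B, C, D, E}.
Read 'a': S→{S, B}, A→{E}, B→{A, B}, C→{A}, D→{S, B, C}, E→{S, D, E}; now {S, A, B, C, D, E}.
Read 'b': S→{B, D}, A→∅, B→{E}, C→∅, D→{A, B}, E→{A, C, D, E}; now {A, B, C, D, E}.
Read 'c': A→{S, C, E}, B→{S, B}, C→{A, D, E}, D→{A, B}, E→{E}; now {S, A, B, C, D, E}.
Read 'c': S→{A, B}, A→{S, C, E}, B→{S, B}, C→{A, D, E}, D→{A, B}, E→{E}; now {S, A, B, C, D, E}.
Read 'c': S→{A, B}, A→{S, C, E}, B→{S, B}, C→{A, D, E}, D→{A, B}, E→{E}; now {S, A, B, C, D, E}.
That set has 6 states.

6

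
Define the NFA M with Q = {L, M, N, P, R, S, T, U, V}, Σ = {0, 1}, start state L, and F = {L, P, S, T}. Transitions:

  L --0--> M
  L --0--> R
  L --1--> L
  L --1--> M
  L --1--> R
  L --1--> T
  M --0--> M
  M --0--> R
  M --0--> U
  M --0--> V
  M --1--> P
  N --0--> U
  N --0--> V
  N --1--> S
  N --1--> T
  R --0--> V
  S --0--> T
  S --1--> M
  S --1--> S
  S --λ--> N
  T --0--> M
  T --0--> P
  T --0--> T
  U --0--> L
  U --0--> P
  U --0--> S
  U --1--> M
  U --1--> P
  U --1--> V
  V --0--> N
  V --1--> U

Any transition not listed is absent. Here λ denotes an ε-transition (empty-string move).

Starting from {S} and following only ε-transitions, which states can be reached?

Begin with {S}.
ε-move S → N; add N.

{N, S}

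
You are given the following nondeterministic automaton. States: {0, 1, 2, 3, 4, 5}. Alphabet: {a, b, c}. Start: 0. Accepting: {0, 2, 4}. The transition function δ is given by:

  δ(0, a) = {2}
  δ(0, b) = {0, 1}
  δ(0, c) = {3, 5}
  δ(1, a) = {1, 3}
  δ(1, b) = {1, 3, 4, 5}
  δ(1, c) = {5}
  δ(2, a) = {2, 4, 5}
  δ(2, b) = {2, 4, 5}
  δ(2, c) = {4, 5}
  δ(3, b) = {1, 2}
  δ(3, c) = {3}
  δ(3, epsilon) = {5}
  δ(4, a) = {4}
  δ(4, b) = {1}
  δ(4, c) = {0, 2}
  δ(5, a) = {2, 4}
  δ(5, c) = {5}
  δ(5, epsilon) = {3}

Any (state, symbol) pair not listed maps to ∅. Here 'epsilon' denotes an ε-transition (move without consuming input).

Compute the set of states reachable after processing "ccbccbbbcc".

Start in {0}.
Read 'c': 0→{3, 5}; now {3, 5}.
Read 'c': 3→{3}, 5→{5}; now {3, 5}.
Read 'b': 3→{1, 2}, 5→∅; now {1, 2}.
Read 'c': 1→{5}, 2→{4, 5}; union {4, 5}; ε-closure = {3, 4, 5}.
Read 'c': 3→{3}, 4→{0, 2}, 5→{5}; now {0, 2, 3, 5}.
Read 'b': 0→{0, 1}, 2→{2, 4, 5}, 3→{1, 2}, 5→∅; union {0, 1, 2, 4, 5}; ε-closure = {0, 1, 2, 3, 4, 5}.
Read 'b': 0→{0, 1}, 1→{1, 3, 4, 5}, 2→{2, 4, 5}, 3→{1, 2}, 4→{1}, 5→∅; now {0, 1, 2, 3, 4, 5}.
Read 'b': 0→{0, 1}, 1→{1, 3, 4, 5}, 2→{2, 4, 5}, 3→{1, 2}, 4→{1}, 5→∅; now {0, 1, 2, 3, 4, 5}.
Read 'c': 0→{3, 5}, 1→{5}, 2→{4, 5}, 3→{3}, 4→{0, 2}, 5→{5}; now {0, 2, 3, 4, 5}.
Read 'c': 0→{3, 5}, 2→{4, 5}, 3→{3}, 4→{0, 2}, 5→{5}; now {0, 2, 3, 4, 5}.

{0, 2, 3, 4, 5}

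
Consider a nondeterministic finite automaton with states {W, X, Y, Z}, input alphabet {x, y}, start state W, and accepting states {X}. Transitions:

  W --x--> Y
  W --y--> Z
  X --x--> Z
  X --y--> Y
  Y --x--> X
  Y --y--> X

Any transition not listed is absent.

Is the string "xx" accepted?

Yes

Start in {W}.
Read 'x': {W} → {Y}.
Read 'x': {Y} → {X}.
The final set {X} contains the accepting state X.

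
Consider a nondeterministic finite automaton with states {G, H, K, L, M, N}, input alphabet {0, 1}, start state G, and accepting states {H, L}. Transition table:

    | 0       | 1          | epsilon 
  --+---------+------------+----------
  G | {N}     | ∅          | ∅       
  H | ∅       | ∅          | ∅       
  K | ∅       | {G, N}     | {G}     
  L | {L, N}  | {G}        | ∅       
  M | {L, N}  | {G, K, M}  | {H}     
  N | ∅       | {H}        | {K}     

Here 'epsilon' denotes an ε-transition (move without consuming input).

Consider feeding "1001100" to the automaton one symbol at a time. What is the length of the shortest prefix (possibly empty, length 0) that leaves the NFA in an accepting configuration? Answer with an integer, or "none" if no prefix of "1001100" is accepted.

Start in {G}.
Read '1': G→∅; now ∅.
The set is empty and remains empty for the remaining 6 symbols.
No reachable set along the way intersects F.

none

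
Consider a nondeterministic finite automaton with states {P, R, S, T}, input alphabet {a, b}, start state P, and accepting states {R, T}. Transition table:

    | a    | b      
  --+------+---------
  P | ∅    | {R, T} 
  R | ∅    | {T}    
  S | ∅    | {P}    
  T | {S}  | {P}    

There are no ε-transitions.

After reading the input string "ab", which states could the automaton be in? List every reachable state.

Start in {P}.
Read 'a': {P} → ∅.
The set is empty and remains empty for the remaining 1 symbol.

∅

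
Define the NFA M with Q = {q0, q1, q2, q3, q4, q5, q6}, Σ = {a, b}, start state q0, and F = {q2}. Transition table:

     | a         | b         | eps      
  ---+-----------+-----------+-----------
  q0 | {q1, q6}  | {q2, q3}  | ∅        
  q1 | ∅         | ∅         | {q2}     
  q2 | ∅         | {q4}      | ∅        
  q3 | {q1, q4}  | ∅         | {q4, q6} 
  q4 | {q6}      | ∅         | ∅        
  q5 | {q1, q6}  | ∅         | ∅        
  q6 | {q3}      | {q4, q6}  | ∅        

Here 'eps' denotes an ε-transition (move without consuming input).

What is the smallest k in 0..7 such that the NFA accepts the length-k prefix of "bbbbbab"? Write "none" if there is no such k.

1

Start in {q0}.
Read 'b': {q0} → {q2, q3, q4, q6}.
None of the earlier sets intersect F, but {q2, q3, q4, q6} does.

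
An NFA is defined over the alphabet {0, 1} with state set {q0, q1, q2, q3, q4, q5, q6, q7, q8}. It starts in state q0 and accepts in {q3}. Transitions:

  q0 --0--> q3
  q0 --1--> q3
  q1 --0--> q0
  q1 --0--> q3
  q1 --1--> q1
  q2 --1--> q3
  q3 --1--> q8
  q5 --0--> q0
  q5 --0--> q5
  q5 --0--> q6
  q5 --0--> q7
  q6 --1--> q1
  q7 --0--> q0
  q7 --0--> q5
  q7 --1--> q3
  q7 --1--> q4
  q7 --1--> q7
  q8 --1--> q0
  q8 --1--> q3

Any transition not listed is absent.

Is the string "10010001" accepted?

No

Start in {q0}.
Read '1': q0→{q3}; now {q3}.
Read '0': q3→∅; now ∅.
The set is empty and remains empty for the remaining 6 symbols.
The final set ∅ contains no accepting state.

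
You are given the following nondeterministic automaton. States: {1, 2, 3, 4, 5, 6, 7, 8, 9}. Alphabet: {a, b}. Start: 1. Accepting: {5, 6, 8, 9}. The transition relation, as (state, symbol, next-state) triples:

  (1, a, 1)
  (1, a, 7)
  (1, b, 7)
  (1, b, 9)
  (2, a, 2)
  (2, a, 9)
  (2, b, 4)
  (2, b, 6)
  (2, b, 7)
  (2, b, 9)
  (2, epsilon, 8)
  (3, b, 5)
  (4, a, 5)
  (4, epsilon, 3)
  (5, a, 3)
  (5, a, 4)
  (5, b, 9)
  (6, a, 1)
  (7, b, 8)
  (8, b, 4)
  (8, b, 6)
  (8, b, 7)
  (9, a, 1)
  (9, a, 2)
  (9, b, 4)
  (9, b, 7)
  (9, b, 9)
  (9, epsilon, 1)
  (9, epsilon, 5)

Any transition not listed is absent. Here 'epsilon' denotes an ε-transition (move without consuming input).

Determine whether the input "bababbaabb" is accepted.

Start in {1}.
Read 'b': 1→{7, 9}; union {7, 9}; ε-closure = {1, 5, 7, 9}.
Read 'a': 1→{1, 7}, 5→{3, 4}, 7→∅, 9→{1, 2}; union {1, 2, 3, 4, 7}; ε-closure = {1, 2, 3, 4, 7, 8}.
Read 'b': 1→{7, 9}, 2→{4, 6, 7, 9}, 3→{5}, 4→∅, 7→{8}, 8→{4, 6, 7}; union {4, 5, 6, 7, 8, 9}; ε-closure = {1, 3, 4, 5, 6, 7, 8, 9}.
Read 'a': 1→{1, 7}, 3→∅, 4→{5}, 5→{3, 4}, 6→{1}, 7→∅, 8→∅, 9→{1, 2}; union {1, 2, 3, 4, 5, 7}; ε-closure = {1, 2, 3, 4, 5, 7, 8}.
Read 'b': 1→{7, 9}, 2→{4, 6, 7, 9}, 3→{5}, 4→∅, 5→{9}, 7→{8}, 8→{4, 6, 7}; union {4, 5, 6, 7, 8, 9}; ε-closure = {1, 3, 4, 5, 6, 7, 8, 9}.
Read 'b': 1→{7, 9}, 3→{5}, 4→∅, 5→{9}, 6→∅, 7→{8}, 8→{4, 6, 7}, 9→{4, 7, 9}; union {4, 5, 6, 7, 8, 9}; ε-closure = {1, 3, 4, 5, 6, 7, 8, 9}.
Read 'a': 1→{1, 7}, 3→∅, 4→{5}, 5→{3, 4}, 6→{1}, 7→∅, 8→∅, 9→{1, 2}; union {1, 2, 3, 4, 5, 7}; ε-closure = {1, 2, 3, 4, 5, 7, 8}.
Read 'a': 1→{1, 7}, 2→{2, 9}, 3→∅, 4→{5}, 5→{3, 4}, 7→∅, 8→∅; union {1, 2, 3, 4, 5, 7, 9}; ε-closure = {1, 2, 3, 4, 5, 7, 8, 9}.
Read 'b': 1→{7, 9}, 2→{4, 6, 7, 9}, 3→{5}, 4→∅, 5→{9}, 7→{8}, 8→{4, 6, 7}, 9→{4, 7, 9}; union {4, 5, 6, 7, 8, 9}; ε-closure = {1, 3, 4, 5, 6, 7, 8, 9}.
Read 'b': 1→{7, 9}, 3→{5}, 4→∅, 5→{9}, 6→∅, 7→{8}, 8→{4, 6, 7}, 9→{4, 7, 9}; union {4, 5, 6, 7, 8, 9}; ε-closure = {1, 3, 4, 5, 6, 7, 8, 9}.
The final set {1, 3, 4, 5, 6, 7, 8, 9} contains the accepting states 5, 6, 8, 9.

Yes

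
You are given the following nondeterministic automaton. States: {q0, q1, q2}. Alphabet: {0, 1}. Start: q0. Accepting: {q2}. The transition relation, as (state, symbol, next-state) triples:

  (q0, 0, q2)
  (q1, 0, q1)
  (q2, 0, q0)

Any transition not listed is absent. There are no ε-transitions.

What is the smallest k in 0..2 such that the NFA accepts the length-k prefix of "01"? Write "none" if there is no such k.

Start in {q0}.
Read '0': {q0} → {q2}.
None of the earlier sets intersect F, but {q2} does.

1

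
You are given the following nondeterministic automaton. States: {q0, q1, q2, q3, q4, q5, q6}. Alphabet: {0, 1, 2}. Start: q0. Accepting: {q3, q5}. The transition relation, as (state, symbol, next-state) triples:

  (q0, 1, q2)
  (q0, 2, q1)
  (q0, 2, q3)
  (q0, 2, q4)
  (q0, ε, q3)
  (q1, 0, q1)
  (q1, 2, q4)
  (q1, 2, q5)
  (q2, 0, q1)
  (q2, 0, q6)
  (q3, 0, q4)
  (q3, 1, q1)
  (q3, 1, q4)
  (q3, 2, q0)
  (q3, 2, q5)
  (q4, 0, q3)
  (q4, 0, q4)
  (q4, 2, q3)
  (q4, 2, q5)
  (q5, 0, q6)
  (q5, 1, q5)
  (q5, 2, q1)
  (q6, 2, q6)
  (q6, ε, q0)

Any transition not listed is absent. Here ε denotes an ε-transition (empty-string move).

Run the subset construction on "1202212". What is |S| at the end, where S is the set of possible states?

4

Start: ε-closure({q0}) = {q0, q3}.
Read '1': q0→{q2}, q3→{q1, q4}; now {q1, q2, q4}.
Read '2': q1→{q4, q5}, q2→∅, q4→{q3, q5}; now {q3, q4, q5}.
Read '0': q3→{q4}, q4→{q3, q4}, q5→{q6}; union {q3, q4, q6}; ε-closure = {q0, q3, q4, q6}.
Read '2': q0→{q1, q3, q4}, q3→{q0, q5}, q4→{q3, q5}, q6→{q6}; now {q0, q1, q3, q4, q5, q6}.
Read '2': q0→{q1, q3, q4}, q1→{q4, q5}, q3→{q0, q5}, q4→{q3, q5}, q5→{q1}, q6→{q6}; now {q0, q1, q3, q4, q5, q6}.
Read '1': q0→{q2}, q1→∅, q3→{q1, q4}, q4→∅, q5→{q5}, q6→∅; now {q1, q2, q4, q5}.
Read '2': q1→{q4, q5}, q2→∅, q4→{q3, q5}, q5→{q1}; now {q1, q3, q4, q5}.
That set has 4 states.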